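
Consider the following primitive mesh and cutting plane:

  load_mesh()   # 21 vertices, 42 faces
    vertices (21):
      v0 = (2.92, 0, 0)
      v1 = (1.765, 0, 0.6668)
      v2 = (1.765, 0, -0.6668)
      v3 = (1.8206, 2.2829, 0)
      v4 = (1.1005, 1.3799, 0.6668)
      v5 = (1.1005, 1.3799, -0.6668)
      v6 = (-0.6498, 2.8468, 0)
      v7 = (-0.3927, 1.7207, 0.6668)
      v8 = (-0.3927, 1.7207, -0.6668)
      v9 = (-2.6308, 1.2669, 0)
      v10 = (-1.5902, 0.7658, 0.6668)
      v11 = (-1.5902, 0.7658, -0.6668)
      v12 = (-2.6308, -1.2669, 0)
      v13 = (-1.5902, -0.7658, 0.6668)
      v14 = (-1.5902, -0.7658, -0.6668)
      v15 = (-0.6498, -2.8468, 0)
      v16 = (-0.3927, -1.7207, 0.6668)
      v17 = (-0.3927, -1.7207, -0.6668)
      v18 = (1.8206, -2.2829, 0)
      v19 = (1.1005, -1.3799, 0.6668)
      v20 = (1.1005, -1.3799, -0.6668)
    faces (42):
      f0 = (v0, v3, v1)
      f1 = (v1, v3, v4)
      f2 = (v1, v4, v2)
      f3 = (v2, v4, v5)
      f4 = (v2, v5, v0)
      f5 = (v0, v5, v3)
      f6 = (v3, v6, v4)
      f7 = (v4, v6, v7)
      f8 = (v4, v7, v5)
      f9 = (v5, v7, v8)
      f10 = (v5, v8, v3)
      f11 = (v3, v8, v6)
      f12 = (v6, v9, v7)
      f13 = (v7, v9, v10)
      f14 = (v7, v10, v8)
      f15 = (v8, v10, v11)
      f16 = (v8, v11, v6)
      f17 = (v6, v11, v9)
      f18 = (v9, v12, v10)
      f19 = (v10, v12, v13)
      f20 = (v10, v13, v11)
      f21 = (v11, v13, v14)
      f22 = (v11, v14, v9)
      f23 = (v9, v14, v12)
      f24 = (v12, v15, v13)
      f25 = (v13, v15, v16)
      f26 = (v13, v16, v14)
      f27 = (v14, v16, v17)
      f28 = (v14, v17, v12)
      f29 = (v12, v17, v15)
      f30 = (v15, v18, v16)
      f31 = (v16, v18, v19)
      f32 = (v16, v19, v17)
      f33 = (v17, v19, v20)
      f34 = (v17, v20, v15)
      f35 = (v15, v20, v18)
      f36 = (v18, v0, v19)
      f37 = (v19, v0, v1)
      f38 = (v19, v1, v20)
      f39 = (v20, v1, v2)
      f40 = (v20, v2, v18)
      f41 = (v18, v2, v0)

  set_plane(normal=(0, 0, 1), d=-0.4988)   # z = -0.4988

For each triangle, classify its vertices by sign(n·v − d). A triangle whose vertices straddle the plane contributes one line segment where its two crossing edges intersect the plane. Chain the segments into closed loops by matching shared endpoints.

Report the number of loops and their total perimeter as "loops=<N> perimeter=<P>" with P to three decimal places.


Straddling triangles (28 of 42):
  (v1,v4,v2) [++-] → (1.68129, 0.173833, -0.4988)–(1.765, 0, -0.4988)  len=0.1929
  (v2,v4,v5) [-+-] → (1.68129, 0.173833, -0.4988)–(1.1005, 1.3799, -0.4988)  len=1.3386
  (v2,v5,v0) [--+] → (1.55892, 1.03223, -0.4988)–(2.056, 0, -0.4988)  len=1.1457
  (v0,v5,v3) [+-+] → (1.55892, 1.03223, -0.4988)–(1.28193, 1.60741, -0.4988)  len=0.6384
  (v4,v7,v5) [++-] → (0.912394, 1.42283, -0.4988)–(1.1005, 1.3799, -0.4988)  len=0.1929
  (v5,v7,v8) [-+-] → (0.912394, 1.42283, -0.4988)–(-0.3927, 1.7207, -0.4988)  len=1.3387
  (v5,v8,v3) [--+] → (0.16494, 1.86235, -0.4988)–(1.28193, 1.60741, -0.4988)  len=1.1457
  (v3,v8,v6) [+-+] → (0.16494, 1.86235, -0.4988)–(-0.457476, 2.00442, -0.4988)  len=0.6384
  (v7,v10,v8) [++-] → (-0.543555, 1.60041, -0.4988)–(-0.3927, 1.7207, -0.4988)  len=0.1929
  (v8,v10,v11) [-+-] → (-0.543555, 1.60041, -0.4988)–(-1.5902, 0.7658, -0.4988)  len=1.3387
  (v8,v11,v6) [--+] → (-1.35327, 1.29011, -0.4988)–(-0.457476, 2.00442, -0.4988)  len=1.1457
  (v6,v11,v9) [+-+] → (-1.35327, 1.29011, -0.4988)–(-1.85238, 0.892052, -0.4988)  len=0.6384
  (v10,v13,v11) [++-] → (-1.5902, 0.572857, -0.4988)–(-1.5902, 0.7658, -0.4988)  len=0.1929
  (v11,v13,v14) [-+-] → (-1.5902, 0.572857, -0.4988)–(-1.5902, -0.7658, -0.4988)  len=1.3387
  (v11,v14,v9) [--+] → (-1.85238, -0.253662, -0.4988)–(-1.85238, 0.892052, -0.4988)  len=1.1457
  (v9,v14,v12) [+-+] → (-1.85238, -0.253662, -0.4988)–(-1.85238, -0.892052, -0.4988)  len=0.6384
  (v13,v16,v14) [++-] → (-1.43935, -0.886093, -0.4988)–(-1.5902, -0.7658, -0.4988)  len=0.1929
  (v14,v16,v17) [-+-] → (-1.43935, -0.886093, -0.4988)–(-0.3927, -1.7207, -0.4988)  len=1.3387
  (v14,v17,v12) [--+] → (-0.956588, -1.60637, -0.4988)–(-1.85238, -0.892052, -0.4988)  len=1.1457
  (v12,v17,v15) [+-+] → (-0.956588, -1.60637, -0.4988)–(-0.457476, -2.00442, -0.4988)  len=0.6384
  (v16,v19,v17) [++-] → (-0.204594, -1.67777, -0.4988)–(-0.3927, -1.7207, -0.4988)  len=0.1929
  (v17,v19,v20) [-+-] → (-0.204594, -1.67777, -0.4988)–(1.1005, -1.3799, -0.4988)  len=1.3387
  (v17,v20,v15) [--+] → (0.659513, -1.74948, -0.4988)–(-0.457476, -2.00442, -0.4988)  len=1.1457
  (v15,v20,v18) [+-+] → (0.659513, -1.74948, -0.4988)–(1.28193, -1.60741, -0.4988)  len=0.6384
  (v19,v1,v20) [++-] → (1.18421, -1.20607, -0.4988)–(1.1005, -1.3799, -0.4988)  len=0.1929
  (v20,v1,v2) [-+-] → (1.18421, -1.20607, -0.4988)–(1.765, 0, -0.4988)  len=1.3386
  (v20,v2,v18) [--+] → (1.77901, -0.575176, -0.4988)–(1.28193, -1.60741, -0.4988)  len=1.1457
  (v18,v2,v0) [+-+] → (1.77901, -0.575176, -0.4988)–(2.056, 0, -0.4988)  len=0.6384

Chained into 2 loop(s):
  loop 1: 14 segments, perimeter = 10.7211
  loop 2: 14 segments, perimeter = 12.4888
Total perimeter = 23.210

loops=2 perimeter=23.210


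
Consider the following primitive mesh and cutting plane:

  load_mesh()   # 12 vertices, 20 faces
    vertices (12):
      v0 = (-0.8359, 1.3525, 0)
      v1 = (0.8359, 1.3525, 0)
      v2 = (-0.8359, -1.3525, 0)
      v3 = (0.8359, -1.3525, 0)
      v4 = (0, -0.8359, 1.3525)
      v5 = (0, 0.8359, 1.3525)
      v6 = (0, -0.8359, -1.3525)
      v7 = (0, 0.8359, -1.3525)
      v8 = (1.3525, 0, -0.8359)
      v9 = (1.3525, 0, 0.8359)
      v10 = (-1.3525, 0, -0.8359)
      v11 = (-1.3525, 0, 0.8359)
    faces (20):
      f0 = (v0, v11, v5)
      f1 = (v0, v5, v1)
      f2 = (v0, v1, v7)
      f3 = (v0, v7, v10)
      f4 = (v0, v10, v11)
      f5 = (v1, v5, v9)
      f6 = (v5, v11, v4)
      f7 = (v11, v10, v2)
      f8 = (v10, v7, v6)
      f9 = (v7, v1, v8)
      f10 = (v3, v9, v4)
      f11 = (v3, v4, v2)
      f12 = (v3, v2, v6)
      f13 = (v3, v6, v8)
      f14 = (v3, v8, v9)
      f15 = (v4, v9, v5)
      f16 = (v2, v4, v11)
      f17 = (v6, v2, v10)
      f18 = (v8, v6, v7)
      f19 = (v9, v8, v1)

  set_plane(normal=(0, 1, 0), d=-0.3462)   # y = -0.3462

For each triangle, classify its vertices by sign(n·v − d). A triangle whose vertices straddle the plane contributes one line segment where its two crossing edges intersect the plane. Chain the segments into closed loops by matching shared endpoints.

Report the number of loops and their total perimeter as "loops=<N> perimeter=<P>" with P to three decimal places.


loops=1 perimeter=8.301

Straddling triangles (10 of 20):
  (v5,v11,v4) [++-] → (-0.792343, -0.3462, 1.04986)–(0, -0.3462, 1.3525)  len=0.8482
  (v11,v10,v2) [++-] → (-1.22027, -0.3462, -0.621934)–(-1.22027, -0.3462, 0.621934)  len=1.2439
  (v10,v7,v6) [++-] → (0, -0.3462, -1.3525)–(-0.792343, -0.3462, -1.04986)  len=0.8482
  (v3,v9,v4) [-+-] → (1.22027, -0.3462, 0.621934)–(0.792343, -0.3462, 1.04986)  len=0.6052
  (v3,v6,v8) [--+] → (0.792343, -0.3462, -1.04986)–(1.22027, -0.3462, -0.621934)  len=0.6052
  (v3,v8,v9) [-++] → (1.22027, -0.3462, -0.621934)–(1.22027, -0.3462, 0.621934)  len=1.2439
  (v4,v9,v5) [-++] → (0.792343, -0.3462, 1.04986)–(0, -0.3462, 1.3525)  len=0.8482
  (v2,v4,v11) [--+] → (-0.792343, -0.3462, 1.04986)–(-1.22027, -0.3462, 0.621934)  len=0.6052
  (v6,v2,v10) [--+] → (-1.22027, -0.3462, -0.621934)–(-0.792343, -0.3462, -1.04986)  len=0.6052
  (v8,v6,v7) [+-+] → (0.792343, -0.3462, -1.04986)–(0, -0.3462, -1.3525)  len=0.8482

Chained into 1 loop(s):
  loop 1: 10 segments, perimeter = 8.3011
Total perimeter = 8.301


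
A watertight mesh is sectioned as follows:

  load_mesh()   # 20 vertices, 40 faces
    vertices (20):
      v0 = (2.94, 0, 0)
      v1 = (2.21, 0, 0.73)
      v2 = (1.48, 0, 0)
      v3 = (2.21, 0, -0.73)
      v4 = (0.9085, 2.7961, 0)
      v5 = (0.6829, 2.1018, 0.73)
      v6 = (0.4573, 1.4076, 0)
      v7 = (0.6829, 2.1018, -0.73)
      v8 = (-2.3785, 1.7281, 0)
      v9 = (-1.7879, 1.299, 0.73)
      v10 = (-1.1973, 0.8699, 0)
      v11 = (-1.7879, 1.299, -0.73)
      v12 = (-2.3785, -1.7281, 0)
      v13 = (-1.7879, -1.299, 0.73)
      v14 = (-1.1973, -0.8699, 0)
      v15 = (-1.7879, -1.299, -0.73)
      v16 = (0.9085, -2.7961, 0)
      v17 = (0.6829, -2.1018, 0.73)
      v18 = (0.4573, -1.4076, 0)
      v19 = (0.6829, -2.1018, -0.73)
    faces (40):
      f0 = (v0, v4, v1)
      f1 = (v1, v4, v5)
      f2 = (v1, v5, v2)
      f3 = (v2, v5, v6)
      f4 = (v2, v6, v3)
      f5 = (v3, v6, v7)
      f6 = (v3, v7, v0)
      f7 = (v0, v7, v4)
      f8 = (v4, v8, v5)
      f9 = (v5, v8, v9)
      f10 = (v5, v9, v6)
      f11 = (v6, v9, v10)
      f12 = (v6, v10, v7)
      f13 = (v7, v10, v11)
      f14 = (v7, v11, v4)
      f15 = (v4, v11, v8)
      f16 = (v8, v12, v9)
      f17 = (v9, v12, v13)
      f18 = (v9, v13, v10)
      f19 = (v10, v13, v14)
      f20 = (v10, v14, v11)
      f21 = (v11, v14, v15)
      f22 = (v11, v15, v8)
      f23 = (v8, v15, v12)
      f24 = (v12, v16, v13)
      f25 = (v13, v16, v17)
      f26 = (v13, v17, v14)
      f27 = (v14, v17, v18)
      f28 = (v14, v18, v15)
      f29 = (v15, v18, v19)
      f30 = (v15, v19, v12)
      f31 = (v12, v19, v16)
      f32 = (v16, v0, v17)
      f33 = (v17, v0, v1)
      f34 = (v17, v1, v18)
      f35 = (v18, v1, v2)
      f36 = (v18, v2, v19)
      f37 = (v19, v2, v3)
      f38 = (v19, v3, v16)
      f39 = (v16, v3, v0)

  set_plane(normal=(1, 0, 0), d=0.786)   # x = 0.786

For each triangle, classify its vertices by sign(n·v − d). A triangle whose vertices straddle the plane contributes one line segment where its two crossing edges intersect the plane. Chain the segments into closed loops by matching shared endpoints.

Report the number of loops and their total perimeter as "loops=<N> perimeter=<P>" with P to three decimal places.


loops=2 perimeter=9.320

Straddling triangles (20 of 40):
  (v1,v4,v5) [++-] → (0.786, 2.4191, 0.396387)–(0.786, 1.9599, 0.73)  len=0.5676
  (v1,v5,v2) [+-+] → (0.786, 1.9599, 0.73)–(0.786, 1.82995, 0.635579)  len=0.1606
  (v2,v5,v6) [+--] → (0.786, 1.82995, 0.635579)–(0.786, 0.955192, 0)  len=1.0813
  (v2,v6,v3) [+-+] → (0.786, 0.955192, 0)–(0.786, 1.14362, -0.136904)  len=0.2329
  (v3,v6,v7) [+--] → (0.786, 1.14362, -0.136904)–(0.786, 1.9599, -0.73)  len=1.0090
  (v3,v7,v0) [+-+] → (0.786, 1.9599, -0.73)–(0.786, 2.00579, -0.696655)  len=0.0567
  (v0,v7,v4) [+-+] → (0.786, 2.00579, -0.696655)–(0.786, 2.4191, -0.396387)  len=0.5109
  (v4,v8,v5) [+--] → (0.786, 2.7563, 0)–(0.786, 2.4191, 0.396387)  len=0.5204
  (v7,v11,v4) [--+] → (0.786, 2.72809, -0.0331646)–(0.786, 2.4191, -0.396387)  len=0.4769
  (v4,v11,v8) [+--] → (0.786, 2.72809, -0.0331646)–(0.786, 2.7563, 0)  len=0.0435
  (v12,v16,v13) [-+-] → (0.786, -2.7563, 0)–(0.786, -2.72809, 0.0331646)  len=0.0435
  (v13,v16,v17) [-+-] → (0.786, -2.72809, 0.0331646)–(0.786, -2.4191, 0.396387)  len=0.4769
  (v12,v19,v16) [--+] → (0.786, -2.4191, -0.396387)–(0.786, -2.7563, 0)  len=0.5204
  (v16,v0,v17) [++-] → (0.786, -2.00579, 0.696655)–(0.786, -2.4191, 0.396387)  len=0.5109
  (v17,v0,v1) [-++] → (0.786, -2.00579, 0.696655)–(0.786, -1.9599, 0.73)  len=0.0567
  (v17,v1,v18) [-+-] → (0.786, -1.9599, 0.73)–(0.786, -1.14362, 0.136904)  len=1.0090
  (v18,v1,v2) [-++] → (0.786, -1.14362, 0.136904)–(0.786, -0.955192, 0)  len=0.2329
  (v18,v2,v19) [-+-] → (0.786, -0.955192, 0)–(0.786, -1.82995, -0.635579)  len=1.0813
  (v19,v2,v3) [-++] → (0.786, -1.82995, -0.635579)–(0.786, -1.9599, -0.73)  len=0.1606
  (v19,v3,v16) [-++] → (0.786, -1.9599, -0.73)–(0.786, -2.4191, -0.396387)  len=0.5676

Chained into 2 loop(s):
  loop 1: 10 segments, perimeter = 4.6598
  loop 2: 10 segments, perimeter = 4.6598
Total perimeter = 9.320


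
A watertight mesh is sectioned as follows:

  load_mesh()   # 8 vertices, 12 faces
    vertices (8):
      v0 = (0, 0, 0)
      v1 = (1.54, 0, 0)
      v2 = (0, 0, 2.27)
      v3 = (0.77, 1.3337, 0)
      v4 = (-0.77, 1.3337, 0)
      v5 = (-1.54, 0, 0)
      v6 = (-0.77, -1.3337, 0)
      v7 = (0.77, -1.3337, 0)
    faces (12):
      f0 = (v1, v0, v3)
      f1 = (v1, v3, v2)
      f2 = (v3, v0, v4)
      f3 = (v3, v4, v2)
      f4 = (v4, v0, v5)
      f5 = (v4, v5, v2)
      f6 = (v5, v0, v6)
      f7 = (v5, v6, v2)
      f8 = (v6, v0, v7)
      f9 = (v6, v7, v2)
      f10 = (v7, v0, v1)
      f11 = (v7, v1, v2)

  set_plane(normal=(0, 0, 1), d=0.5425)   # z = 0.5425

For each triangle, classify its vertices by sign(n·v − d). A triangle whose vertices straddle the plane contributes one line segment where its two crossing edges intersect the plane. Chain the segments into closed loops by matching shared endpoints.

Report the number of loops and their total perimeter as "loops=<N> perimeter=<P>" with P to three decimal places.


Straddling triangles (6 of 12):
  (v1,v3,v2) [--+] → (0.58598, 1.01496, 0.5425)–(1.17196, 0, 0.5425)  len=1.1720
  (v3,v4,v2) [--+] → (-0.58598, 1.01496, 0.5425)–(0.58598, 1.01496, 0.5425)  len=1.1720
  (v4,v5,v2) [--+] → (-1.17196, 0, 0.5425)–(-0.58598, 1.01496, 0.5425)  len=1.1720
  (v5,v6,v2) [--+] → (-0.58598, -1.01496, 0.5425)–(-1.17196, 0, 0.5425)  len=1.1720
  (v6,v7,v2) [--+] → (0.58598, -1.01496, 0.5425)–(-0.58598, -1.01496, 0.5425)  len=1.1720
  (v7,v1,v2) [--+] → (1.17196, 0, 0.5425)–(0.58598, -1.01496, 0.5425)  len=1.1720

Chained into 1 loop(s):
  loop 1: 6 segments, perimeter = 7.0318
Total perimeter = 7.032

loops=1 perimeter=7.032


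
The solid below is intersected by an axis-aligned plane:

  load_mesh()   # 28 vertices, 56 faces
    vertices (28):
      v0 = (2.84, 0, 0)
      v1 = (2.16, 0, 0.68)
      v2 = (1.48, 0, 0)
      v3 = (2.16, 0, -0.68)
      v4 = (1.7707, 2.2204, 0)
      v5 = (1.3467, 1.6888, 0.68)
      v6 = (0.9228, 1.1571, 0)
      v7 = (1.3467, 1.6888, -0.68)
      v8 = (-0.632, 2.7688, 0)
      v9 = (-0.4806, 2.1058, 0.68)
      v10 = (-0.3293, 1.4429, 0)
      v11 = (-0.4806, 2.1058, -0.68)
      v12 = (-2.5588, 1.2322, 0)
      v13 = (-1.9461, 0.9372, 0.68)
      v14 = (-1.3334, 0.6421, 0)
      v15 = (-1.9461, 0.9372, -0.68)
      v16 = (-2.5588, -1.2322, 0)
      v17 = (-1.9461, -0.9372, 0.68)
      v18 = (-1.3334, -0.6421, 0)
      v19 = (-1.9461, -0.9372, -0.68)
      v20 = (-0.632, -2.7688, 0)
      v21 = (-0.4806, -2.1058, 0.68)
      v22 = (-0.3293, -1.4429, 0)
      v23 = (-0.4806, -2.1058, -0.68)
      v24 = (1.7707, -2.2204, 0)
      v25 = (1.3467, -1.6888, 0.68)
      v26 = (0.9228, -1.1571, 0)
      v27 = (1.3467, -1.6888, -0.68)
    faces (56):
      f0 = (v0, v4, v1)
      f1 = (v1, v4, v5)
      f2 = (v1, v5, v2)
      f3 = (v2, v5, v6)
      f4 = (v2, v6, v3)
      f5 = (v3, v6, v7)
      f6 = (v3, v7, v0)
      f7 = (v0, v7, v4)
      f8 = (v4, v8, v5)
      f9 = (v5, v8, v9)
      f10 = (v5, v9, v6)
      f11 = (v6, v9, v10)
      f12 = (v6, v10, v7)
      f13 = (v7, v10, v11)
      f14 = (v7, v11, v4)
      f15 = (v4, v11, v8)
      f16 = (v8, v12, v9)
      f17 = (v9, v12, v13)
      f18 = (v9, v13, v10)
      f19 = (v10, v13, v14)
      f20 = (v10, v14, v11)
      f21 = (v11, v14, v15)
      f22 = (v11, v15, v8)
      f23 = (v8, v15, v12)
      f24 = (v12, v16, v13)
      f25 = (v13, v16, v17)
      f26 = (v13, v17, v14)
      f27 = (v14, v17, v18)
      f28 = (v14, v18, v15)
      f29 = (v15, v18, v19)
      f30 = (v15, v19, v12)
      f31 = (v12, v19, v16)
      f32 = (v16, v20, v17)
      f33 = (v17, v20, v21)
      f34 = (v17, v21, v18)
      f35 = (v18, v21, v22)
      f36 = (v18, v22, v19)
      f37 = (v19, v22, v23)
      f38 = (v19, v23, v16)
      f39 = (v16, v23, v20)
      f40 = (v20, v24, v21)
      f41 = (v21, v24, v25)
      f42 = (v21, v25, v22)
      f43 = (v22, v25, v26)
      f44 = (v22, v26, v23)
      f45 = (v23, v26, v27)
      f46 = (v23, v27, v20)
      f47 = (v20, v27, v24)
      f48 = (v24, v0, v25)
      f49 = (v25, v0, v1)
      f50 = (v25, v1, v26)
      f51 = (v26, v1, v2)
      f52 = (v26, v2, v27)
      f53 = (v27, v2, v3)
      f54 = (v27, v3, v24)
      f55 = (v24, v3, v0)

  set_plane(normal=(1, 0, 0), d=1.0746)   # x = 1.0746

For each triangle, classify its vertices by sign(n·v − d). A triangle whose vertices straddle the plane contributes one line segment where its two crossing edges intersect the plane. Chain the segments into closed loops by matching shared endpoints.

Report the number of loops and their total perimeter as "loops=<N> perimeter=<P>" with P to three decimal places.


loops=2 perimeter=8.326

Straddling triangles (20 of 56):
  (v2,v5,v6) [++-] → (1.0746, 1.3475, 0.24351)–(1.0746, 0.841867, 0)  len=0.5612
  (v2,v6,v3) [+-+] → (1.0746, 0.841867, 0)–(1.0746, 1.01513, -0.0834336)  len=0.1923
  (v3,v6,v7) [+-+] → (1.0746, 1.01513, -0.0834336)–(1.0746, 1.3475, -0.24351)  len=0.3689
  (v4,v8,v5) [+-+] → (1.0746, 2.37928, 0)–(1.0746, 1.83732, 0.58649)  len=0.7986
  (v5,v8,v9) [+--] → (1.0746, 1.83732, 0.58649)–(1.0746, 1.75089, 0.68)  len=0.1273
  (v5,v9,v6) [+--] → (1.0746, 1.75089, 0.68)–(1.0746, 1.3475, 0.24351)  len=0.5943
  (v6,v10,v7) [--+] → (1.0746, 1.64888, -0.569601)–(1.0746, 1.3475, -0.24351)  len=0.4440
  (v7,v10,v11) [+--] → (1.0746, 1.64888, -0.569601)–(1.0746, 1.75089, -0.68)  len=0.1503
  (v7,v11,v4) [+-+] → (1.0746, 1.75089, -0.68)–(1.0746, 2.18497, -0.210255)  len=0.6396
  (v4,v11,v8) [+--] → (1.0746, 2.18497, -0.210255)–(1.0746, 2.37928, 0)  len=0.2863
  (v20,v24,v21) [-+-] → (1.0746, -2.37928, 0)–(1.0746, -2.18497, 0.210255)  len=0.2863
  (v21,v24,v25) [-++] → (1.0746, -2.18497, 0.210255)–(1.0746, -1.75089, 0.68)  len=0.6396
  (v21,v25,v22) [-+-] → (1.0746, -1.75089, 0.68)–(1.0746, -1.64888, 0.569601)  len=0.1503
  (v22,v25,v26) [-+-] → (1.0746, -1.64888, 0.569601)–(1.0746, -1.3475, 0.24351)  len=0.4440
  (v23,v26,v27) [--+] → (1.0746, -1.3475, -0.24351)–(1.0746, -1.75089, -0.68)  len=0.5943
  (v23,v27,v20) [-+-] → (1.0746, -1.75089, -0.68)–(1.0746, -1.83732, -0.58649)  len=0.1273
  (v20,v27,v24) [-++] → (1.0746, -1.83732, -0.58649)–(1.0746, -2.37928, 0)  len=0.7986
  (v25,v1,v26) [++-] → (1.0746, -1.01513, 0.0834336)–(1.0746, -1.3475, 0.24351)  len=0.3689
  (v26,v1,v2) [-++] → (1.0746, -1.01513, 0.0834336)–(1.0746, -0.841867, 0)  len=0.1923
  (v26,v2,v27) [-++] → (1.0746, -0.841867, 0)–(1.0746, -1.3475, -0.24351)  len=0.5612

Chained into 2 loop(s):
  loop 1: 10 segments, perimeter = 4.1629
  loop 2: 10 segments, perimeter = 4.1629
Total perimeter = 8.326


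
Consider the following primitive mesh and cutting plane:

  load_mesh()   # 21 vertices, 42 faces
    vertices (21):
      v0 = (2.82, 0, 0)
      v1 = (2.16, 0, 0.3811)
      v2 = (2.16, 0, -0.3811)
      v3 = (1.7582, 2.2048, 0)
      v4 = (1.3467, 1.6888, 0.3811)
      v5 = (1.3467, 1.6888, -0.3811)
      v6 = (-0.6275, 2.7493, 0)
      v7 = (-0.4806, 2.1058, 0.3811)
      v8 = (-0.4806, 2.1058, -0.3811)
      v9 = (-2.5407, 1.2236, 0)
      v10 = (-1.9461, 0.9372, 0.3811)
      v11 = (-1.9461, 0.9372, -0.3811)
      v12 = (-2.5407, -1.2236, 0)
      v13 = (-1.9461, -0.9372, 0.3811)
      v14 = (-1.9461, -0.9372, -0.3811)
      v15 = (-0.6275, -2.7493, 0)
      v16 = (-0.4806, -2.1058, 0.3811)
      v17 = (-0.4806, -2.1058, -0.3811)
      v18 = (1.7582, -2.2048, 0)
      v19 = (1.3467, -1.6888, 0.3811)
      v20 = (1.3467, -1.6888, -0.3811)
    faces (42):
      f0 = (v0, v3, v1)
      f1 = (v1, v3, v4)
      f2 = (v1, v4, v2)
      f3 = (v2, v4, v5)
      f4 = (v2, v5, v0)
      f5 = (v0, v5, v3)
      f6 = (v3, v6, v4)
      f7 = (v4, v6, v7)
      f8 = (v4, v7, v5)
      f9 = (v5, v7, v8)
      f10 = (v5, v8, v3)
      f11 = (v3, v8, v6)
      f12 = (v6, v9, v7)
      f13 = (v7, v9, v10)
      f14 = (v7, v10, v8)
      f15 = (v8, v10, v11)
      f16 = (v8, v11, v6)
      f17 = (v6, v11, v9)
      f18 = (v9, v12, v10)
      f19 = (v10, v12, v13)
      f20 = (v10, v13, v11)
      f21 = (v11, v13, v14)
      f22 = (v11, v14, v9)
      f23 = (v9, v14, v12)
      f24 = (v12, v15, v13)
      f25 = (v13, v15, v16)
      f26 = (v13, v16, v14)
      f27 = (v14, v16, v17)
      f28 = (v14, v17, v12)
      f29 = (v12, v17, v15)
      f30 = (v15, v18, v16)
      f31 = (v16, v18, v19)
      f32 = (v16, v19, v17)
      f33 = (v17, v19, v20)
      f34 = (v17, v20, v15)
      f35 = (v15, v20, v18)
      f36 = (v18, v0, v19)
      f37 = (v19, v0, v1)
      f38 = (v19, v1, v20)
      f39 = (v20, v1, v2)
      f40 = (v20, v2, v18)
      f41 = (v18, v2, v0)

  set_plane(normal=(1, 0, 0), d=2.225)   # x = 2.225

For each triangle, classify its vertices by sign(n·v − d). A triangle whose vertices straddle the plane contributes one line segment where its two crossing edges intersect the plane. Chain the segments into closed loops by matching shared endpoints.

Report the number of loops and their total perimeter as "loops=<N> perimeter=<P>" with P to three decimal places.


Straddling triangles (6 of 42):
  (v0,v3,v1) [+--] → (2.225, 1.2355, 0)–(2.225, 0, 0.343567)  len=1.2824
  (v2,v5,v0) [--+] → (2.225, 0.682031, -0.153909)–(2.225, 0, -0.343567)  len=0.7079
  (v0,v5,v3) [+--] → (2.225, 0.682031, -0.153909)–(2.225, 1.2355, 0)  len=0.5745
  (v18,v0,v19) [-+-] → (2.225, -1.2355, 0)–(2.225, -0.682031, 0.153909)  len=0.5745
  (v19,v0,v1) [-+-] → (2.225, -0.682031, 0.153909)–(2.225, 0, 0.343567)  len=0.7079
  (v18,v2,v0) [--+] → (2.225, 0, -0.343567)–(2.225, -1.2355, 0)  len=1.2824

Chained into 1 loop(s):
  loop 1: 6 segments, perimeter = 5.1295
Total perimeter = 5.130

loops=1 perimeter=5.130


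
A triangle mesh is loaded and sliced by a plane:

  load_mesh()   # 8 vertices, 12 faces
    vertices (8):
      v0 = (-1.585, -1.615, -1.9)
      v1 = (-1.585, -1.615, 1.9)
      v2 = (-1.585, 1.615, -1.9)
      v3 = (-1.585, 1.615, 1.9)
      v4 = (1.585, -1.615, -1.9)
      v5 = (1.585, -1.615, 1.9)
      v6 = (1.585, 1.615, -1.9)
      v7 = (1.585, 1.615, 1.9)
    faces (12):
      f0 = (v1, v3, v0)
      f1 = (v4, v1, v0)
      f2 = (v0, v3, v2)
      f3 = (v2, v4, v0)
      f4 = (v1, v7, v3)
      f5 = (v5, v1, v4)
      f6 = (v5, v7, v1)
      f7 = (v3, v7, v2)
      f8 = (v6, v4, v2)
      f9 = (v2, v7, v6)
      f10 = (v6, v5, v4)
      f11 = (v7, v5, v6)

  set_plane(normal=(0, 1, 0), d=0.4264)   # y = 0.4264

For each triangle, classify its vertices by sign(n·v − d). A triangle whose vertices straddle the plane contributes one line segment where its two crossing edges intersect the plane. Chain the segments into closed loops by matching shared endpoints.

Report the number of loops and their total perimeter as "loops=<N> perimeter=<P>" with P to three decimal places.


loops=1 perimeter=13.940

Straddling triangles (8 of 12):
  (v1,v3,v0) [-+-] → (-1.585, 0.4264, 1.9)–(-1.585, 0.4264, 0.501647)  len=1.3984
  (v0,v3,v2) [-++] → (-1.585, 0.4264, 0.501647)–(-1.585, 0.4264, -1.9)  len=2.4016
  (v2,v4,v0) [+--] → (-0.418479, 0.4264, -1.9)–(-1.585, 0.4264, -1.9)  len=1.1665
  (v1,v7,v3) [-++] → (0.418479, 0.4264, 1.9)–(-1.585, 0.4264, 1.9)  len=2.0035
  (v5,v7,v1) [-+-] → (1.585, 0.4264, 1.9)–(0.418479, 0.4264, 1.9)  len=1.1665
  (v6,v4,v2) [+-+] → (1.585, 0.4264, -1.9)–(-0.418479, 0.4264, -1.9)  len=2.0035
  (v6,v5,v4) [+--] → (1.585, 0.4264, -0.501647)–(1.585, 0.4264, -1.9)  len=1.3984
  (v7,v5,v6) [+-+] → (1.585, 0.4264, 1.9)–(1.585, 0.4264, -0.501647)  len=2.4016

Chained into 1 loop(s):
  loop 1: 8 segments, perimeter = 13.9400
Total perimeter = 13.940


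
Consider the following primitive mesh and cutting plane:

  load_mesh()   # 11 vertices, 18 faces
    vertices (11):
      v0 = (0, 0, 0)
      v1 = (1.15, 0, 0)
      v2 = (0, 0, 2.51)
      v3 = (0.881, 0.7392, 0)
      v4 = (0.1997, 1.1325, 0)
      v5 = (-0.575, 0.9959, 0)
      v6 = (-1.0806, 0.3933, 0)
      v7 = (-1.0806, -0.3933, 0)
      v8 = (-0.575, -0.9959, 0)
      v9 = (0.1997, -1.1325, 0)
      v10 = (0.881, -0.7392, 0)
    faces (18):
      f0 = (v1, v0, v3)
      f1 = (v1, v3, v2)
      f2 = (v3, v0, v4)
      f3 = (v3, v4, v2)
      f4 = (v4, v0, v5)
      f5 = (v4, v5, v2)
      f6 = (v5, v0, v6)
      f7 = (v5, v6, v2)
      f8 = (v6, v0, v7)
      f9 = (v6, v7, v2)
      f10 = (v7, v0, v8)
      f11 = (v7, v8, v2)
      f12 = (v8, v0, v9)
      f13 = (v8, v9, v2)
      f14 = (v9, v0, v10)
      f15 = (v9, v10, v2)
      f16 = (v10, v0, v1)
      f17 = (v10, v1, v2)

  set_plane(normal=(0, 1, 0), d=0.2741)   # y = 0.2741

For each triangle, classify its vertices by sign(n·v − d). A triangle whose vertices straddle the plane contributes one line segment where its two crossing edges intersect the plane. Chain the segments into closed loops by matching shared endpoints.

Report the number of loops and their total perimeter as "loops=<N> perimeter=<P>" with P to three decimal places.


Straddling triangles (10 of 18):
  (v1,v0,v3) [--+] → (0.32668, 0.2741, 0)–(1.05025, 0.2741, 0)  len=0.7236
  (v1,v3,v2) [-+-] → (1.05025, 0.2741, 0)–(0.32668, 0.2741, 1.57928)  len=1.7371
  (v3,v0,v4) [+-+] → (0.32668, 0.2741, 0)–(0.0483336, 0.2741, 0)  len=0.2783
  (v3,v4,v2) [++-] → (0.0483336, 0.2741, 1.9025)–(0.32668, 0.2741, 1.57928)  len=0.4266
  (v4,v0,v5) [+-+] → (0.0483336, 0.2741, 0)–(-0.158256, 0.2741, 0)  len=0.2066
  (v4,v5,v2) [++-] → (-0.158256, 0.2741, 1.81918)–(0.0483336, 0.2741, 1.9025)  len=0.2228
  (v5,v0,v6) [+-+] → (-0.158256, 0.2741, 0)–(-0.753095, 0.2741, 0)  len=0.5948
  (v5,v6,v2) [++-] → (-0.753095, 0.2741, 0.760722)–(-0.158256, 0.2741, 1.81918)  len=1.2141
  (v6,v0,v7) [+--] → (-0.753095, 0.2741, 0)–(-1.0806, 0.2741, 0)  len=0.3275
  (v6,v7,v2) [+--] → (-1.0806, 0.2741, 0)–(-0.753095, 0.2741, 0.760722)  len=0.8282

Chained into 1 loop(s):
  loop 1: 10 segments, perimeter = 6.5597
Total perimeter = 6.560

loops=1 perimeter=6.560


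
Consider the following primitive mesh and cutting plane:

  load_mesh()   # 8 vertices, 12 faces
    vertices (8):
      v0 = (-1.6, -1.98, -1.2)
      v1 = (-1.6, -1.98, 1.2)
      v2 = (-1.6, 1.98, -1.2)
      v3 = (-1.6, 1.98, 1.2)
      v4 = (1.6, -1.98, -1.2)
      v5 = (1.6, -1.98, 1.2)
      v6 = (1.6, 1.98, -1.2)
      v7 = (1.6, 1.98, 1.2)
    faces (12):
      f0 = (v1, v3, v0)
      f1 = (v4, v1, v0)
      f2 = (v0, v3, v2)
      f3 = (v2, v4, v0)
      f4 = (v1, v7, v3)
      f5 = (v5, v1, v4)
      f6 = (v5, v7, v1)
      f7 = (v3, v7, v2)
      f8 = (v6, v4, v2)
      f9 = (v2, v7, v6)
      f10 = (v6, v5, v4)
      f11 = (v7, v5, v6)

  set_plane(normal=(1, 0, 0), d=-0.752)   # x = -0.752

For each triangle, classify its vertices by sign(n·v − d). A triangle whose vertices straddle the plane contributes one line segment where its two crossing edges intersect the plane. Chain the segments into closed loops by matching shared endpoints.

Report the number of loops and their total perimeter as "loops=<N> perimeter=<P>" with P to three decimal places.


Straddling triangles (8 of 12):
  (v4,v1,v0) [+--] → (-0.752, -1.98, 0.564)–(-0.752, -1.98, -1.2)  len=1.7640
  (v2,v4,v0) [-+-] → (-0.752, 0.9306, -1.2)–(-0.752, -1.98, -1.2)  len=2.9106
  (v1,v7,v3) [-+-] → (-0.752, -0.9306, 1.2)–(-0.752, 1.98, 1.2)  len=2.9106
  (v5,v1,v4) [+-+] → (-0.752, -1.98, 1.2)–(-0.752, -1.98, 0.564)  len=0.6360
  (v5,v7,v1) [++-] → (-0.752, -0.9306, 1.2)–(-0.752, -1.98, 1.2)  len=1.0494
  (v3,v7,v2) [-+-] → (-0.752, 1.98, 1.2)–(-0.752, 1.98, -0.564)  len=1.7640
  (v6,v4,v2) [++-] → (-0.752, 0.9306, -1.2)–(-0.752, 1.98, -1.2)  len=1.0494
  (v2,v7,v6) [-++] → (-0.752, 1.98, -0.564)–(-0.752, 1.98, -1.2)  len=0.6360

Chained into 1 loop(s):
  loop 1: 8 segments, perimeter = 12.7200
Total perimeter = 12.720

loops=1 perimeter=12.720


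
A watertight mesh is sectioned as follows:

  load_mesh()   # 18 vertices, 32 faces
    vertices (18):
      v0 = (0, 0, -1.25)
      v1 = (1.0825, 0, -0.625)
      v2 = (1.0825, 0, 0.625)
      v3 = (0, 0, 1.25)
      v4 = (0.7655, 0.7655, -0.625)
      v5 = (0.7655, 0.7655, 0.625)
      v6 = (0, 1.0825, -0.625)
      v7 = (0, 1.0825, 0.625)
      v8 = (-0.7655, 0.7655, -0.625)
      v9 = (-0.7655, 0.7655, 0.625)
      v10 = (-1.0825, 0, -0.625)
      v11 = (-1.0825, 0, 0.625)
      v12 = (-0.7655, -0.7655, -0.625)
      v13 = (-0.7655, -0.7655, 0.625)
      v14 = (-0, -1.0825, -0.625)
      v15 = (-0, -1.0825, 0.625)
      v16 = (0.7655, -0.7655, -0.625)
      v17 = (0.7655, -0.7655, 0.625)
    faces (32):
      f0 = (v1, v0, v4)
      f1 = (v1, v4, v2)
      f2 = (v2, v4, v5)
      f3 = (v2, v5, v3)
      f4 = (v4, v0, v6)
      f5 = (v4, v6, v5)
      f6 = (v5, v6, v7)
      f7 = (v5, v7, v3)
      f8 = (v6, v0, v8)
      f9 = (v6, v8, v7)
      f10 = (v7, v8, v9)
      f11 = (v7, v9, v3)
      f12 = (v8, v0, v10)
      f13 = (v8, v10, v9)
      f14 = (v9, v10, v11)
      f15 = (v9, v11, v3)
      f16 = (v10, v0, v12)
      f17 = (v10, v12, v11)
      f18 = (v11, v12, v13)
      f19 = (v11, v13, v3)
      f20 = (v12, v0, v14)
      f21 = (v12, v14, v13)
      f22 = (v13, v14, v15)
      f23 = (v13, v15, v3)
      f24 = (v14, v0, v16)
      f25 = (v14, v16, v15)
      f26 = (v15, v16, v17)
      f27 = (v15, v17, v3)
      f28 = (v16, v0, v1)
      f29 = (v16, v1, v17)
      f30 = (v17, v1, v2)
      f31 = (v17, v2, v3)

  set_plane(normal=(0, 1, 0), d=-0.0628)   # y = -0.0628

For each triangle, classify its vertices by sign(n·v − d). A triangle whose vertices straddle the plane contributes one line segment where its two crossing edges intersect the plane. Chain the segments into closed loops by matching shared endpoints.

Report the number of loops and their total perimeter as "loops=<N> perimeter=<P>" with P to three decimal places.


Straddling triangles (12 of 32):
  (v10,v0,v12) [++-] → (-0.0628, -0.0628, -1.19873)–(-1.05649, -0.0628, -0.625)  len=1.1474
  (v10,v12,v11) [+-+] → (-1.05649, -0.0628, -0.625)–(-1.05649, -0.0628, 0.522453)  len=1.1475
  (v11,v12,v13) [+--] → (-1.05649, -0.0628, 0.522453)–(-1.05649, -0.0628, 0.625)  len=0.1025
  (v11,v13,v3) [+-+] → (-1.05649, -0.0628, 0.625)–(-0.0628, -0.0628, 1.19873)  len=1.1474
  (v12,v0,v14) [-+-] → (-0.0628, -0.0628, -1.19873)–(0, -0.0628, -1.21374)  len=0.0646
  (v13,v15,v3) [--+] → (0, -0.0628, 1.21374)–(-0.0628, -0.0628, 1.19873)  len=0.0646
  (v14,v0,v16) [-+-] → (0, -0.0628, -1.21374)–(0.0628, -0.0628, -1.19873)  len=0.0646
  (v15,v17,v3) [--+] → (0.0628, -0.0628, 1.19873)–(0, -0.0628, 1.21374)  len=0.0646
  (v16,v0,v1) [-++] → (0.0628, -0.0628, -1.19873)–(1.05649, -0.0628, -0.625)  len=1.1474
  (v16,v1,v17) [-+-] → (1.05649, -0.0628, -0.625)–(1.05649, -0.0628, -0.522453)  len=0.1025
  (v17,v1,v2) [-++] → (1.05649, -0.0628, -0.522453)–(1.05649, -0.0628, 0.625)  len=1.1475
  (v17,v2,v3) [-++] → (1.05649, -0.0628, 0.625)–(0.0628, -0.0628, 1.19873)  len=1.1474

Chained into 1 loop(s):
  loop 1: 12 segments, perimeter = 7.3480
Total perimeter = 7.348

loops=1 perimeter=7.348


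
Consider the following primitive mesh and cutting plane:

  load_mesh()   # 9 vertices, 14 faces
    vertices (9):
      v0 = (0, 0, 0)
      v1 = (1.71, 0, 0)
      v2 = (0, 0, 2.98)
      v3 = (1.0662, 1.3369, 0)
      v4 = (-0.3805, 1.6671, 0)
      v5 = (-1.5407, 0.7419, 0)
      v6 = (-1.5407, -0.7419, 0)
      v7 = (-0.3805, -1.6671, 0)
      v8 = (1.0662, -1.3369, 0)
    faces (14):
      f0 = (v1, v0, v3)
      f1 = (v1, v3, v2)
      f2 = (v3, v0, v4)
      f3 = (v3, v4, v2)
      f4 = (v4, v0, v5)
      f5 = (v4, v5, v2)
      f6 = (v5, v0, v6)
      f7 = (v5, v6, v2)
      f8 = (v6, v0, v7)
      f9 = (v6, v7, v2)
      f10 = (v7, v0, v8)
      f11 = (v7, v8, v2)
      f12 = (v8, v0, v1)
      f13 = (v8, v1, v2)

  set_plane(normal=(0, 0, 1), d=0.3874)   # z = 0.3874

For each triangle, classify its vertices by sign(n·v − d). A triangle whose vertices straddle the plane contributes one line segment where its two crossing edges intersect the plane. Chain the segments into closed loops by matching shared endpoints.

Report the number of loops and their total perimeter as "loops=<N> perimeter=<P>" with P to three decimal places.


loops=1 perimeter=9.037

Straddling triangles (7 of 14):
  (v1,v3,v2) [--+] → (0.927594, 1.1631, 0.3874)–(1.4877, 0, 0.3874)  len=1.2909
  (v3,v4,v2) [--+] → (-0.331035, 1.45038, 0.3874)–(0.927594, 1.1631, 0.3874)  len=1.2910
  (v4,v5,v2) [--+] → (-1.34041, 0.645453, 0.3874)–(-0.331035, 1.45038, 0.3874)  len=1.2910
  (v5,v6,v2) [--+] → (-1.34041, -0.645453, 0.3874)–(-1.34041, 0.645453, 0.3874)  len=1.2909
  (v6,v7,v2) [--+] → (-0.331035, -1.45038, 0.3874)–(-1.34041, -0.645453, 0.3874)  len=1.2910
  (v7,v8,v2) [--+] → (0.927594, -1.1631, 0.3874)–(-0.331035, -1.45038, 0.3874)  len=1.2910
  (v8,v1,v2) [--+] → (1.4877, 0, 0.3874)–(0.927594, -1.1631, 0.3874)  len=1.2909

Chained into 1 loop(s):
  loop 1: 7 segments, perimeter = 9.0368
Total perimeter = 9.037


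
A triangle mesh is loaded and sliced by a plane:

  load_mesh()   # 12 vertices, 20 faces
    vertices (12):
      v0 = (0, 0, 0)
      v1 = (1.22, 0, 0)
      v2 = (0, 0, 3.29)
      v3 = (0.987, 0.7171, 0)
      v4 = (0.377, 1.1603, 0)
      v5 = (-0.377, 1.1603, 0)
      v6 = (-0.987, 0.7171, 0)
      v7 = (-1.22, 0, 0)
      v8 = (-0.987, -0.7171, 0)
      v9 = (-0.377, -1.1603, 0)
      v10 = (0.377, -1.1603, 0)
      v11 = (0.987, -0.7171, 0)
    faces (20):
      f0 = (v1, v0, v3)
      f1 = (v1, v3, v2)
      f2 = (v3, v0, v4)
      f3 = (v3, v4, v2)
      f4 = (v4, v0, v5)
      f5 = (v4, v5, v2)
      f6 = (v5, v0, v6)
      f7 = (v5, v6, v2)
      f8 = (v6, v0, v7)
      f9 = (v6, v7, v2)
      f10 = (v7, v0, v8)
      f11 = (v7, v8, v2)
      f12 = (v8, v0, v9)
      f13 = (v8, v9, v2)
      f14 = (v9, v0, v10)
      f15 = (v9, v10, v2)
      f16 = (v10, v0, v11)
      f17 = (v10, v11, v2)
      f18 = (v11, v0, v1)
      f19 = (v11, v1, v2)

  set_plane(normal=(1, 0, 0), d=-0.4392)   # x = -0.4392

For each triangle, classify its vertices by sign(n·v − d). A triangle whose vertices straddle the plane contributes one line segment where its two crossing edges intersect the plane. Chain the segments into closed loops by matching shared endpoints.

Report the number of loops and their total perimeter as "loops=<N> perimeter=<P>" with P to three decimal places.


loops=1 perimeter=7.063

Straddling triangles (8 of 20):
  (v5,v0,v6) [++-] → (-0.4392, 0.319099, 0)–(-0.4392, 1.11511, 0)  len=0.7960
  (v5,v6,v2) [+-+] → (-0.4392, 1.11511, 0)–(-0.4392, 0.319099, 1.826)  len=1.9920
  (v6,v0,v7) [-+-] → (-0.4392, 0.319099, 0)–(-0.4392, 0, 0)  len=0.3191
  (v6,v7,v2) [--+] → (-0.4392, 0, 2.1056)–(-0.4392, 0.319099, 1.826)  len=0.4243
  (v7,v0,v8) [-+-] → (-0.4392, 0, 0)–(-0.4392, -0.319099, 0)  len=0.3191
  (v7,v8,v2) [--+] → (-0.4392, -0.319099, 1.826)–(-0.4392, 0, 2.1056)  len=0.4243
  (v8,v0,v9) [-++] → (-0.4392, -0.319099, 0)–(-0.4392, -1.11511, 0)  len=0.7960
  (v8,v9,v2) [-++] → (-0.4392, -1.11511, 0)–(-0.4392, -0.319099, 1.826)  len=1.9920

Chained into 1 loop(s):
  loop 1: 8 segments, perimeter = 7.0627
Total perimeter = 7.063


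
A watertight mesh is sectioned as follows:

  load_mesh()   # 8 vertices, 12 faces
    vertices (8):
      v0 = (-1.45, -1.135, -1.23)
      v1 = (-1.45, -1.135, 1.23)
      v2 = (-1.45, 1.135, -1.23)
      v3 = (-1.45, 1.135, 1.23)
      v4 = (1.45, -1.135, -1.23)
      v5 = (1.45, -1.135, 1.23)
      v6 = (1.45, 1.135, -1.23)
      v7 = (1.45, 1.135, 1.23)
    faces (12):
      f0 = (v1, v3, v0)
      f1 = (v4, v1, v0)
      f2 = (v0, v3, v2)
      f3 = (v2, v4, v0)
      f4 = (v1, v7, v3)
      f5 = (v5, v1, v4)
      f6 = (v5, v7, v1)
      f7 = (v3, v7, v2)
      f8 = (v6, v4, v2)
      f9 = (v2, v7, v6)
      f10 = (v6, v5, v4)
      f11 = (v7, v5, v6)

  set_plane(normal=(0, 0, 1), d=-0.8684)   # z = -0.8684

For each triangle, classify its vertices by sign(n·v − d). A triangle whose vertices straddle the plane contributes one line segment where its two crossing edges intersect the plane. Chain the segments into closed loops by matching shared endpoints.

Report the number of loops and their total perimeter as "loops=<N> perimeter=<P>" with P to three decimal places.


loops=1 perimeter=10.340

Straddling triangles (8 of 12):
  (v1,v3,v0) [++-] → (-1.45, -0.801328, -0.8684)–(-1.45, -1.135, -0.8684)  len=0.3337
  (v4,v1,v0) [-+-] → (1.02372, -1.135, -0.8684)–(-1.45, -1.135, -0.8684)  len=2.4737
  (v0,v3,v2) [-+-] → (-1.45, -0.801328, -0.8684)–(-1.45, 1.135, -0.8684)  len=1.9363
  (v5,v1,v4) [++-] → (1.02372, -1.135, -0.8684)–(1.45, -1.135, -0.8684)  len=0.4263
  (v3,v7,v2) [++-] → (-1.02372, 1.135, -0.8684)–(-1.45, 1.135, -0.8684)  len=0.4263
  (v2,v7,v6) [-+-] → (-1.02372, 1.135, -0.8684)–(1.45, 1.135, -0.8684)  len=2.4737
  (v6,v5,v4) [-+-] → (1.45, 0.801328, -0.8684)–(1.45, -1.135, -0.8684)  len=1.9363
  (v7,v5,v6) [++-] → (1.45, 0.801328, -0.8684)–(1.45, 1.135, -0.8684)  len=0.3337

Chained into 1 loop(s):
  loop 1: 8 segments, perimeter = 10.3400
Total perimeter = 10.340


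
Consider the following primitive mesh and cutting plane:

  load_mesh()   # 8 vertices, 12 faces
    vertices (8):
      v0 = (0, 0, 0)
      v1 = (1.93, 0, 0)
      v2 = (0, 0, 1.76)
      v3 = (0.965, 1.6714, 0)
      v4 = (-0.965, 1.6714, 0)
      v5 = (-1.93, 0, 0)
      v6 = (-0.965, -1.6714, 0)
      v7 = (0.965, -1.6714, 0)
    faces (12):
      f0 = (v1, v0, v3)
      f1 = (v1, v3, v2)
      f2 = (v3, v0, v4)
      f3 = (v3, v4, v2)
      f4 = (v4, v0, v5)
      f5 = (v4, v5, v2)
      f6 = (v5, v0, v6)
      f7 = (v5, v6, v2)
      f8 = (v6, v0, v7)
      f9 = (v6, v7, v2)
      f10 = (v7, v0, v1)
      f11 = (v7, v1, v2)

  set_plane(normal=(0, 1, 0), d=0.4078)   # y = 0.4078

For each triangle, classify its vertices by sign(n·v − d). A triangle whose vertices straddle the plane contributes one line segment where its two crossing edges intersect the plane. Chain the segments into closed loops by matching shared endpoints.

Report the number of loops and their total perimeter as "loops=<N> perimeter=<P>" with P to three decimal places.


loops=1 perimeter=7.809

Straddling triangles (6 of 12):
  (v1,v0,v3) [--+] → (0.235448, 0.4078, 0)–(1.69455, 0.4078, 0)  len=1.4591
  (v1,v3,v2) [-+-] → (1.69455, 0.4078, 0)–(0.235448, 0.4078, 1.33058)  len=1.9747
  (v3,v0,v4) [+-+] → (0.235448, 0.4078, 0)–(-0.235448, 0.4078, 0)  len=0.4709
  (v3,v4,v2) [++-] → (-0.235448, 0.4078, 1.33058)–(0.235448, 0.4078, 1.33058)  len=0.4709
  (v4,v0,v5) [+--] → (-0.235448, 0.4078, 0)–(-1.69455, 0.4078, 0)  len=1.4591
  (v4,v5,v2) [+--] → (-1.69455, 0.4078, 0)–(-0.235448, 0.4078, 1.33058)  len=1.9747

Chained into 1 loop(s):
  loop 1: 6 segments, perimeter = 7.8094
Total perimeter = 7.809


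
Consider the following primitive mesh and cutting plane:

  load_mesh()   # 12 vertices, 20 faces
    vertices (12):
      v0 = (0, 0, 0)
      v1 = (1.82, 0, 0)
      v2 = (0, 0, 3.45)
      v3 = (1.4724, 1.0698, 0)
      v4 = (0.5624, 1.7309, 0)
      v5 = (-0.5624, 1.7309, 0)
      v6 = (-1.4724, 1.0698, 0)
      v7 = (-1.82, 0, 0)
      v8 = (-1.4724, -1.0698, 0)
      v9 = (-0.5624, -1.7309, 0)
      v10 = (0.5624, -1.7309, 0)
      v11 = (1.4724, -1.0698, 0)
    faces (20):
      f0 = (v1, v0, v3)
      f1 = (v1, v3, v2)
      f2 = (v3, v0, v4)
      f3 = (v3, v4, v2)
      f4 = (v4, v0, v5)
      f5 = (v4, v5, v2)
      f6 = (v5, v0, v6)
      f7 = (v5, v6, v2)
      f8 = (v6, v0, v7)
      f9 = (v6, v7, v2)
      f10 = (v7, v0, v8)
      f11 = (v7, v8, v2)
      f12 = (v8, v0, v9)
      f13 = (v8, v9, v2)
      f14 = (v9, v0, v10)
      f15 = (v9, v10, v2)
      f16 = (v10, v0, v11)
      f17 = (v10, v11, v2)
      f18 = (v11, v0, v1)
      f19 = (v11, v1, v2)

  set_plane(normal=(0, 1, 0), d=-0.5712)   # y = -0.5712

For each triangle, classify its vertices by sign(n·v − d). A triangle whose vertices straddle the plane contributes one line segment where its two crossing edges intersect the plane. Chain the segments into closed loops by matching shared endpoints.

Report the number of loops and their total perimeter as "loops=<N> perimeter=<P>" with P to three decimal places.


loops=1 perimeter=9.126

Straddling triangles (10 of 20):
  (v7,v0,v8) [++-] → (-0.786161, -0.5712, 0)–(-1.63441, -0.5712, 0)  len=0.8482
  (v7,v8,v2) [+-+] → (-1.63441, -0.5712, 0)–(-0.786161, -0.5712, 1.60794)  len=1.8180
  (v8,v0,v9) [-+-] → (-0.786161, -0.5712, 0)–(-0.185593, -0.5712, 0)  len=0.6006
  (v8,v9,v2) [--+] → (-0.185593, -0.5712, 2.31149)–(-0.786161, -0.5712, 1.60794)  len=0.9250
  (v9,v0,v10) [-+-] → (-0.185593, -0.5712, 0)–(0.185593, -0.5712, 0)  len=0.3712
  (v9,v10,v2) [--+] → (0.185593, -0.5712, 2.31149)–(-0.185593, -0.5712, 2.31149)  len=0.3712
  (v10,v0,v11) [-+-] → (0.185593, -0.5712, 0)–(0.786161, -0.5712, 0)  len=0.6006
  (v10,v11,v2) [--+] → (0.786161, -0.5712, 1.60794)–(0.185593, -0.5712, 2.31149)  len=0.9250
  (v11,v0,v1) [-++] → (0.786161, -0.5712, 0)–(1.63441, -0.5712, 0)  len=0.8482
  (v11,v1,v2) [-++] → (1.63441, -0.5712, 0)–(0.786161, -0.5712, 1.60794)  len=1.8180

Chained into 1 loop(s):
  loop 1: 10 segments, perimeter = 9.1260
Total perimeter = 9.126
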